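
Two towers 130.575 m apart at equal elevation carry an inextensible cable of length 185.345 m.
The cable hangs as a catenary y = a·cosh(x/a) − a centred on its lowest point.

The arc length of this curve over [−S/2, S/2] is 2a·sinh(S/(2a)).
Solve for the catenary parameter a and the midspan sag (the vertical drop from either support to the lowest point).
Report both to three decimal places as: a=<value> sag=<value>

a=43.528 sag=58.858

seed: a₀ = √(S³/(24(L−S))) = √(130.575³/(24·54.770)) = 41.154095
iter 1: u=1.586416  f(a)=+7.320e+00  f'(a)=-3.395e+00  a ← 41.154095 − (+7.320e+00/-3.395e+00) = 43.310347
iter 2: u=1.507434  f(a)=+6.146e-01  f'(a)=-2.846e+00  a ← 43.310347 − (+6.146e-01/-2.846e+00) = 43.526274
iter 3: u=1.499956  f(a)=+5.211e-03  f'(a)=-2.798e+00  a ← 43.526274 − (+5.211e-03/-2.798e+00) = 43.528136
iter 4: u=1.499892  f(a)=+3.816e-07  f'(a)=-2.798e+00  a ← 43.528136 − (+3.816e-07/-2.798e+00) = 43.528136
iter 5: u=1.499892  f(a)=+5.684e-14  f'(a)=-2.798e+00  a ← 43.528136 − (+5.684e-14/-2.798e+00) = 43.528136
converged: |Δa| < 1e-12 after 5 iterations
sag = a·(cosh(S/(2a)) − 1) = 43.528136·(cosh(1.499892) − 1) = 58.857853
T_max/T_min = cosh(S/(2a)) = 2.352179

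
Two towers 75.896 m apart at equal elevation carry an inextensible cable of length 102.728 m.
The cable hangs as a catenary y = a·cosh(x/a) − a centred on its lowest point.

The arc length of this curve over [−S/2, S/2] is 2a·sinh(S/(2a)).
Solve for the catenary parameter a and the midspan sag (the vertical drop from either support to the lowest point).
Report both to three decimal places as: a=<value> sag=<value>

a=27.338 sag=30.848

seed: a₀ = √(S³/(24(L−S))) = √(75.896³/(24·26.832)) = 26.055307
iter 1: u=1.456440  f(a)=+2.994e+00  f'(a)=-2.531e+00  a ← 26.055307 − (+2.994e+00/-2.531e+00) = 27.238217
iter 2: u=1.393190  f(a)=+2.160e-01  f'(a)=-2.178e+00  a ← 27.238217 − (+2.160e-01/-2.178e+00) = 27.337378
iter 3: u=1.388136  f(a)=+1.317e-03  f'(a)=-2.151e+00  a ← 27.337378 − (+1.317e-03/-2.151e+00) = 27.337990
iter 4: u=1.388105  f(a)=+4.961e-08  f'(a)=-2.151e+00  a ← 27.337990 − (+4.961e-08/-2.151e+00) = 27.337990
iter 5: u=1.388105  f(a)=+0.000e+00  f'(a)=-2.151e+00  a ← 27.337990 − (+0.000e+00/-2.151e+00) = 27.337990
converged: |Δa| < 1e-12 after 5 iterations
sag = a·(cosh(S/(2a)) − 1) = 27.337990·(cosh(1.388105) − 1) = 30.848144
T_max/T_min = cosh(S/(2a)) = 2.128398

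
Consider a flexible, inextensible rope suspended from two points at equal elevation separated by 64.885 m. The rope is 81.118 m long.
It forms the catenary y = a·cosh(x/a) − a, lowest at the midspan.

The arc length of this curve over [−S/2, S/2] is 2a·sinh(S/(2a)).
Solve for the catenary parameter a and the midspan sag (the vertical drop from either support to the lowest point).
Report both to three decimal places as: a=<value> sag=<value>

a=27.421 sag=21.538

seed: a₀ = √(S³/(24(L−S))) = √(64.885³/(24·16.233)) = 26.479602
iter 1: u=1.225188  f(a)=+1.263e+00  f'(a)=-1.420e+00  a ← 26.479602 − (+1.263e+00/-1.420e+00) = 27.368746
iter 2: u=1.185385  f(a)=+6.639e-02  f'(a)=-1.274e+00  a ← 27.368746 − (+6.639e-02/-1.274e+00) = 27.420841
iter 3: u=1.183133  f(a)=+2.061e-04  f'(a)=-1.267e+00  a ← 27.420841 − (+2.061e-04/-1.267e+00) = 27.421004
iter 4: u=1.183126  f(a)=+1.999e-09  f'(a)=-1.267e+00  a ← 27.421004 − (+1.999e-09/-1.267e+00) = 27.421004
iter 5: u=1.183126  f(a)=+0.000e+00  f'(a)=-1.267e+00  a ← 27.421004 − (+0.000e+00/-1.267e+00) = 27.421004
converged: |Δa| < 1e-12 after 5 iterations
sag = a·(cosh(S/(2a)) − 1) = 27.421004·(cosh(1.183126) − 1) = 21.537590
T_max/T_min = cosh(S/(2a)) = 1.785441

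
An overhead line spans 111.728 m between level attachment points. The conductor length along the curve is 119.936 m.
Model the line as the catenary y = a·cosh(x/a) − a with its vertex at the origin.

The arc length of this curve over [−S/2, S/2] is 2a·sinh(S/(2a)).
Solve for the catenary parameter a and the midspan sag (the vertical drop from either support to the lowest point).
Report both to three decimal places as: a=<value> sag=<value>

a=85.055 sag=19.015

seed: a₀ = √(S³/(24(L−S))) = √(111.728³/(24·8.208)) = 84.143145
iter 1: u=0.663916  f(a)=+1.828e-01  f'(a)=-2.038e-01  a ← 84.143145 − (+1.828e-01/-2.038e-01) = 85.040002
iter 2: u=0.656914  f(a)=+2.964e-03  f'(a)=-1.973e-01  a ← 85.040002 − (+2.964e-03/-1.973e-01) = 85.055027
iter 3: u=0.656798  f(a)=+8.076e-07  f'(a)=-1.972e-01  a ← 85.055027 − (+8.076e-07/-1.972e-01) = 85.055031
iter 4: u=0.656798  f(a)=+4.263e-14  f'(a)=-1.972e-01  a ← 85.055031 − (+4.263e-14/-1.972e-01) = 85.055031
converged: |Δa| < 1e-12 after 4 iterations
sag = a·(cosh(S/(2a)) − 1) = 85.055031·(cosh(0.656798) − 1) = 19.014750
T_max/T_min = cosh(S/(2a)) = 1.223558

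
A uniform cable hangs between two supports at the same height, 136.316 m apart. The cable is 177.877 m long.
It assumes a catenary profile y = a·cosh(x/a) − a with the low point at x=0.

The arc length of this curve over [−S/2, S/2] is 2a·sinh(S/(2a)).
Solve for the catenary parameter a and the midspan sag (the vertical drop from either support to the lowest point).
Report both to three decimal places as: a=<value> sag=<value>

a=52.553 sag=50.752

seed: a₀ = √(S³/(24(L−S))) = √(136.316³/(24·41.561)) = 50.393165
iter 1: u=1.352525  f(a)=+3.971e+00  f'(a)=-1.972e+00  a ← 50.393165 − (+3.971e+00/-1.972e+00) = 52.407398
iter 2: u=1.300542  f(a)=+2.505e-01  f'(a)=-1.730e+00  a ← 52.407398 − (+2.505e-01/-1.730e+00) = 52.552203
iter 3: u=1.296958  f(a)=+1.145e-03  f'(a)=-1.714e+00  a ← 52.552203 − (+1.145e-03/-1.714e+00) = 52.552872
iter 4: u=1.296941  f(a)=+2.418e-08  f'(a)=-1.714e+00  a ← 52.552872 − (+2.418e-08/-1.714e+00) = 52.552872
iter 5: u=1.296941  f(a)=+2.842e-14  f'(a)=-1.714e+00  a ← 52.552872 − (+2.842e-14/-1.714e+00) = 52.552872
converged: |Δa| < 1e-12 after 5 iterations
sag = a·(cosh(S/(2a)) − 1) = 52.552872·(cosh(1.296941) − 1) = 50.751829
T_max/T_min = cosh(S/(2a)) = 1.965729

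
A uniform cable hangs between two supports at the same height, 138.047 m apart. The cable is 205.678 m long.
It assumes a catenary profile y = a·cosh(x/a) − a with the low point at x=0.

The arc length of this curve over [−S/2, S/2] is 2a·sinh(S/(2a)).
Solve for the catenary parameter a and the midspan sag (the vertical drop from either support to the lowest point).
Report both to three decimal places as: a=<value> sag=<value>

seed: a₀ = √(S³/(24(L−S))) = √(138.047³/(24·67.631)) = 40.258903
iter 1: u=1.714490  f(a)=+1.066e+01  f'(a)=-4.457e+00  a ← 40.258903 − (+1.066e+01/-4.457e+00) = 42.651771
iter 2: u=1.618303  f(a)=+1.025e+00  f'(a)=-3.638e+00  a ← 42.651771 − (+1.025e+00/-3.638e+00) = 42.933460
iter 3: u=1.607685  f(a)=+1.168e-02  f'(a)=-3.556e+00  a ← 42.933460 − (+1.168e-02/-3.556e+00) = 42.936747
iter 4: u=1.607562  f(a)=+1.557e-06  f'(a)=-3.555e+00  a ← 42.936747 − (+1.557e-06/-3.555e+00) = 42.936747
iter 5: u=1.607562  f(a)=+8.527e-14  f'(a)=-3.555e+00  a ← 42.936747 − (+8.527e-14/-3.555e+00) = 42.936747
converged: |Δa| < 1e-12 after 5 iterations
sag = a·(cosh(S/(2a)) − 1) = 42.936747·(cosh(1.607562) − 1) = 68.505723
T_max/T_min = cosh(S/(2a)) = 2.595503

a=42.937 sag=68.506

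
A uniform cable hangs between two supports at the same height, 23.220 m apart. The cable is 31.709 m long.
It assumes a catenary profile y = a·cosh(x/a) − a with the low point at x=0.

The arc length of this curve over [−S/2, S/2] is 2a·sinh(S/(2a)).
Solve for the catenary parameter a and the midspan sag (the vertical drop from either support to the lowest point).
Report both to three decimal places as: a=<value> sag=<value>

seed: a₀ = √(S³/(24(L−S))) = √(23.220³/(24·8.489)) = 7.838978
iter 1: u=1.481060  f(a)=+9.812e-01  f'(a)=-2.680e+00  a ← 7.838978 − (+9.812e-01/-2.680e+00) = 8.205133
iter 2: u=1.414968  f(a)=+7.293e-02  f'(a)=-2.295e+00  a ← 8.205133 − (+7.293e-02/-2.295e+00) = 8.236915
iter 3: u=1.409508  f(a)=+4.745e-04  f'(a)=-2.265e+00  a ← 8.236915 − (+4.745e-04/-2.265e+00) = 8.237125
iter 4: u=1.409472  f(a)=+2.038e-08  f'(a)=-2.265e+00  a ← 8.237125 − (+2.038e-08/-2.265e+00) = 8.237125
iter 5: u=1.409472  f(a)=+7.105e-15  f'(a)=-2.265e+00  a ← 8.237125 − (+7.105e-15/-2.265e+00) = 8.237125
converged: |Δa| < 1e-12 after 5 iterations
sag = a·(cosh(S/(2a)) − 1) = 8.237125·(cosh(1.409472) − 1) = 9.629475
T_max/T_min = cosh(S/(2a)) = 2.169034

a=8.237 sag=9.629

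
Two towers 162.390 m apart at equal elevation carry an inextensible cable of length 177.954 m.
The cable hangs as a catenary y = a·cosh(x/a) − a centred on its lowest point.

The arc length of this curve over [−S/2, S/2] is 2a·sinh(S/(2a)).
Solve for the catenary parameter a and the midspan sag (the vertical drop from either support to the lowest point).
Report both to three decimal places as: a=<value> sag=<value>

seed: a₀ = √(S³/(24(L−S))) = √(162.390³/(24·15.564)) = 107.071205
iter 1: u=0.758327  f(a)=+4.537e-01  f'(a)=-3.078e-01  a ← 107.071205 − (+4.537e-01/-3.078e-01) = 108.545235
iter 2: u=0.748029  f(a)=+9.539e-03  f'(a)=-2.950e-01  a ← 108.545235 − (+9.539e-03/-2.950e-01) = 108.577573
iter 3: u=0.747806  f(a)=+4.418e-06  f'(a)=-2.947e-01  a ← 108.577573 − (+4.418e-06/-2.947e-01) = 108.577588
iter 4: u=0.747806  f(a)=+9.379e-13  f'(a)=-2.947e-01  a ← 108.577588 − (+9.379e-13/-2.947e-01) = 108.577588
converged: |Δa| < 1e-12 after 4 iterations
sag = a·(cosh(S/(2a)) − 1) = 108.577588·(cosh(0.747806) − 1) = 31.800470
T_max/T_min = cosh(S/(2a)) = 1.292882

a=108.578 sag=31.800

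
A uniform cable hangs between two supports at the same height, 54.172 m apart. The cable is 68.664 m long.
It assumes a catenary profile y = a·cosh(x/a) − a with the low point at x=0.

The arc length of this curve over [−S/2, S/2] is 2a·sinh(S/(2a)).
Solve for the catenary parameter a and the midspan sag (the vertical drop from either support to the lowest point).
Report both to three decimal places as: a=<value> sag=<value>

a=22.189 sag=18.689

seed: a₀ = √(S³/(24(L−S))) = √(54.172³/(24·14.492)) = 21.379253
iter 1: u=1.266929  f(a)=+1.209e+00  f'(a)=-1.586e+00  a ← 21.379253 − (+1.209e+00/-1.586e+00) = 22.141164
iter 2: u=1.223332  f(a)=+6.761e-02  f'(a)=-1.413e+00  a ← 22.141164 − (+6.761e-02/-1.413e+00) = 22.189005
iter 3: u=1.220695  f(a)=+2.393e-04  f'(a)=-1.403e+00  a ← 22.189005 − (+2.393e-04/-1.403e+00) = 22.189175
iter 4: u=1.220685  f(a)=+3.023e-09  f'(a)=-1.403e+00  a ← 22.189175 − (+3.023e-09/-1.403e+00) = 22.189175
iter 5: u=1.220685  f(a)=+1.421e-14  f'(a)=-1.403e+00  a ← 22.189175 − (+1.421e-14/-1.403e+00) = 22.189175
converged: |Δa| < 1e-12 after 5 iterations
sag = a·(cosh(S/(2a)) − 1) = 22.189175·(cosh(1.220685) − 1) = 18.689251
T_max/T_min = cosh(S/(2a)) = 1.842269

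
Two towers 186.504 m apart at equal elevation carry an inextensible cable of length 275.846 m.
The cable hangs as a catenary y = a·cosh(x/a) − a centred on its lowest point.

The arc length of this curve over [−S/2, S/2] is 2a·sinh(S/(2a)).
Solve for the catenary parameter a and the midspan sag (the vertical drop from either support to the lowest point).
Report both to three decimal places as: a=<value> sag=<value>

seed: a₀ = √(S³/(24(L−S))) = √(186.504³/(24·89.342)) = 55.004570
iter 1: u=1.695350  f(a)=+1.375e+01  f'(a)=-4.283e+00  a ← 55.004570 − (+1.375e+01/-4.283e+00) = 58.215624
iter 2: u=1.601838  f(a)=+1.296e+00  f'(a)=-3.511e+00  a ← 58.215624 − (+1.296e+00/-3.511e+00) = 58.584889
iter 3: u=1.591742  f(a)=+1.416e-02  f'(a)=-3.434e+00  a ← 58.584889 − (+1.416e-02/-3.434e+00) = 58.589013
iter 4: u=1.591629  f(a)=+1.732e-06  f'(a)=-3.434e+00  a ← 58.589013 − (+1.732e-06/-3.434e+00) = 58.589013
iter 5: u=1.591629  f(a)=+0.000e+00  f'(a)=-3.434e+00  a ← 58.589013 − (+0.000e+00/-3.434e+00) = 58.589013
converged: |Δa| < 1e-12 after 5 iterations
sag = a·(cosh(S/(2a)) − 1) = 58.589013·(cosh(1.591629) − 1) = 91.262334
T_max/T_min = cosh(S/(2a)) = 2.557670

a=58.589 sag=91.262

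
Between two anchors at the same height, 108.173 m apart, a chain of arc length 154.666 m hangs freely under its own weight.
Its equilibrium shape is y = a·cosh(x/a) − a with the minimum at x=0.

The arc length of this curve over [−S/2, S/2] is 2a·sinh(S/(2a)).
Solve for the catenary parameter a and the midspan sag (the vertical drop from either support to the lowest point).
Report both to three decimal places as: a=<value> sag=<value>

seed: a₀ = √(S³/(24(L−S))) = √(108.173³/(24·46.493)) = 33.680529
iter 1: u=1.605868  f(a)=+6.376e+00  f'(a)=-3.542e+00  a ← 33.680529 − (+6.376e+00/-3.542e+00) = 35.480972
iter 2: u=1.524380  f(a)=+5.470e-01  f'(a)=-2.958e+00  a ← 35.480972 − (+5.470e-01/-2.958e+00) = 35.665902
iter 3: u=1.516476  f(a)=+4.860e-03  f'(a)=-2.905e+00  a ← 35.665902 − (+4.860e-03/-2.905e+00) = 35.667575
iter 4: u=1.516405  f(a)=+3.911e-07  f'(a)=-2.905e+00  a ← 35.667575 − (+3.911e-07/-2.905e+00) = 35.667575
iter 5: u=1.516405  f(a)=+0.000e+00  f'(a)=-2.905e+00  a ← 35.667575 − (+0.000e+00/-2.905e+00) = 35.667575
converged: |Δa| < 1e-12 after 5 iterations
sag = a·(cosh(S/(2a)) − 1) = 35.667575·(cosh(1.516405) − 1) = 49.494440
T_max/T_min = cosh(S/(2a)) = 2.387659

a=35.668 sag=49.494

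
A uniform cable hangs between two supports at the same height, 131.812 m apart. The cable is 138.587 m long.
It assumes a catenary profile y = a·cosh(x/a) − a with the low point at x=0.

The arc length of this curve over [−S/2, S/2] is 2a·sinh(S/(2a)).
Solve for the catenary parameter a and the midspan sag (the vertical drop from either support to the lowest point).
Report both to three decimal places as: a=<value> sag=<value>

seed: a₀ = √(S³/(24(L−S))) = √(131.812³/(24·6.775)) = 118.678529
iter 1: u=0.555332  f(a)=+1.052e-01  f'(a)=-1.177e-01  a ← 118.678529 − (+1.052e-01/-1.177e-01) = 119.572397
iter 2: u=0.551181  f(a)=+1.201e-03  f'(a)=-1.151e-01  a ← 119.572397 − (+1.201e-03/-1.151e-01) = 119.582834
iter 3: u=0.551133  f(a)=+1.604e-07  f'(a)=-1.150e-01  a ← 119.582834 − (+1.604e-07/-1.150e-01) = 119.582835
iter 4: u=0.551133  f(a)=-2.842e-14  f'(a)=-1.150e-01  a ← 119.582835 − (-2.842e-14/-1.150e-01) = 119.582835
converged: |Δa| < 1e-12 after 4 iterations
sag = a·(cosh(S/(2a)) − 1) = 119.582835·(cosh(0.551133) − 1) = 18.625861
T_max/T_min = cosh(S/(2a)) = 1.155757

a=119.583 sag=18.626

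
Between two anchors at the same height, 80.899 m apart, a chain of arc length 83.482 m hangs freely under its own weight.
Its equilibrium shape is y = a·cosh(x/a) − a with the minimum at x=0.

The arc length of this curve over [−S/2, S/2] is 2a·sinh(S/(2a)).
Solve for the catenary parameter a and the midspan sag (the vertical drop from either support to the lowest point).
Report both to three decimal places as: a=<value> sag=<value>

a=92.855 sag=8.950

seed: a₀ = √(S³/(24(L−S))) = √(80.899³/(24·2.583)) = 92.415944
iter 1: u=0.437690  f(a)=+2.485e-02  f'(a)=-5.698e-02  a ← 92.415944 − (+2.485e-02/-5.698e-02) = 92.852163
iter 2: u=0.435633  f(a)=+1.771e-04  f'(a)=-5.617e-02  a ← 92.852163 − (+1.771e-04/-5.617e-02) = 92.855315
iter 3: u=0.435619  f(a)=+9.132e-09  f'(a)=-5.616e-02  a ← 92.855315 − (+9.132e-09/-5.616e-02) = 92.855316
iter 4: u=0.435619  f(a)=+1.421e-14  f'(a)=-5.616e-02  a ← 92.855316 − (+1.421e-14/-5.616e-02) = 92.855316
converged: |Δa| < 1e-12 after 4 iterations
sag = a·(cosh(S/(2a)) − 1) = 92.855316·(cosh(0.435619) − 1) = 8.950483
T_max/T_min = cosh(S/(2a)) = 1.096392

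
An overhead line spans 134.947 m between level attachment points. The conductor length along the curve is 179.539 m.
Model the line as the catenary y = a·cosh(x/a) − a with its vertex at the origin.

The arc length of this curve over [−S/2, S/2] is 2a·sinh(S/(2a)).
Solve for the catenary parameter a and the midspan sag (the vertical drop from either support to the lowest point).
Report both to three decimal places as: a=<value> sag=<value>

a=50.134 sag=52.686

seed: a₀ = √(S³/(24(L−S))) = √(134.947³/(24·44.592)) = 47.919332
iter 1: u=1.408064  f(a)=+4.635e+00  f'(a)=-2.257e+00  a ← 47.919332 − (+4.635e+00/-2.257e+00) = 49.972745
iter 2: u=1.350206  f(a)=+3.146e-01  f'(a)=-1.960e+00  a ← 49.972745 − (+3.146e-01/-1.960e+00) = 50.133218
iter 3: u=1.345884  f(a)=+1.682e-03  f'(a)=-1.939e+00  a ← 50.133218 − (+1.682e-03/-1.939e+00) = 50.134085
iter 4: u=1.345861  f(a)=+4.868e-08  f'(a)=-1.939e+00  a ← 50.134085 − (+4.868e-08/-1.939e+00) = 50.134085
iter 5: u=1.345861  f(a)=+0.000e+00  f'(a)=-1.939e+00  a ← 50.134085 − (+0.000e+00/-1.939e+00) = 50.134085
converged: |Δa| < 1e-12 after 5 iterations
sag = a·(cosh(S/(2a)) − 1) = 50.134085·(cosh(1.345861) − 1) = 52.686096
T_max/T_min = cosh(S/(2a)) = 2.050904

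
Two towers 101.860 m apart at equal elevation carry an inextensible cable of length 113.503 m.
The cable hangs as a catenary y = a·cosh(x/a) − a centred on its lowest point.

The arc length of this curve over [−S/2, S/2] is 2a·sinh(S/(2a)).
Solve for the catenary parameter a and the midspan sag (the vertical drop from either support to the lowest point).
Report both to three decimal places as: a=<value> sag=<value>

seed: a₀ = √(S³/(24(L−S))) = √(101.860³/(24·11.643)) = 61.498913
iter 1: u=0.828145  f(a)=+4.058e-01  f'(a)=-4.053e-01  a ← 61.498913 − (+4.058e-01/-4.053e-01) = 62.500347
iter 2: u=0.814875  f(a)=+1.013e-02  f'(a)=-3.853e-01  a ← 62.500347 − (+1.013e-02/-3.853e-01) = 62.526628
iter 3: u=0.814533  f(a)=+6.660e-06  f'(a)=-3.848e-01  a ← 62.526628 − (+6.660e-06/-3.848e-01) = 62.526646
iter 4: u=0.814533  f(a)=+2.913e-12  f'(a)=-3.848e-01  a ← 62.526646 − (+2.913e-12/-3.848e-01) = 62.526646
converged: |Δa| < 1e-12 after 4 iterations
sag = a·(cosh(S/(2a)) − 1) = 62.526646·(cosh(0.814533) − 1) = 21.914542
T_max/T_min = cosh(S/(2a)) = 1.350483

a=62.527 sag=21.915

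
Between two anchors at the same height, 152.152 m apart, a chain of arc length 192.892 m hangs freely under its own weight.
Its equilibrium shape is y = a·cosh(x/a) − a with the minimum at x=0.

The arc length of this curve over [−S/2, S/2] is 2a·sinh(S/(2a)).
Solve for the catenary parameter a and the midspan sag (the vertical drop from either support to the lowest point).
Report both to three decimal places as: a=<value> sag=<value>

a=62.296 sag=52.519

seed: a₀ = √(S³/(24(L−S))) = √(152.152³/(24·40.740)) = 60.020604
iter 1: u=1.267498  f(a)=+3.401e+00  f'(a)=-1.589e+00  a ← 60.020604 − (+3.401e+00/-1.589e+00) = 62.161311
iter 2: u=1.223848  f(a)=+1.904e-01  f'(a)=-1.415e+00  a ← 62.161311 − (+1.904e-01/-1.415e+00) = 62.295852
iter 3: u=1.221205  f(a)=+6.752e-04  f'(a)=-1.405e+00  a ← 62.295852 − (+6.752e-04/-1.405e+00) = 62.296333
iter 4: u=1.221195  f(a)=+8.558e-09  f'(a)=-1.405e+00  a ← 62.296333 − (+8.558e-09/-1.405e+00) = 62.296333
iter 5: u=1.221195  f(a)=+5.684e-14  f'(a)=-1.405e+00  a ← 62.296333 − (+5.684e-14/-1.405e+00) = 62.296333
converged: |Δa| < 1e-12 after 5 iterations
sag = a·(cosh(S/(2a)) − 1) = 62.296333·(cosh(1.221195) − 1) = 52.519450
T_max/T_min = cosh(S/(2a)) = 1.843058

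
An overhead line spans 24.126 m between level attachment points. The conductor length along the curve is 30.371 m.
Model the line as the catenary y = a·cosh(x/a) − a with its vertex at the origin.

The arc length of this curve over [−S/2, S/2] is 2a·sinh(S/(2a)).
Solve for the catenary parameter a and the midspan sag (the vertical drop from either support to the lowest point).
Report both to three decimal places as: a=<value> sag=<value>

seed: a₀ = √(S³/(24(L−S))) = √(24.126³/(24·6.245)) = 9.679572
iter 1: u=1.246233  f(a)=+5.033e-01  f'(a)=-1.502e+00  a ← 9.679572 − (+5.033e-01/-1.502e+00) = 10.014602
iter 2: u=1.204541  f(a)=+2.731e-02  f'(a)=-1.343e+00  a ← 10.014602 − (+2.731e-02/-1.343e+00) = 10.034935
iter 3: u=1.202101  f(a)=+9.063e-05  f'(a)=-1.334e+00  a ← 10.034935 − (+9.063e-05/-1.334e+00) = 10.035002
iter 4: u=1.202092  f(a)=+1.005e-09  f'(a)=-1.334e+00  a ← 10.035002 − (+1.005e-09/-1.334e+00) = 10.035002
iter 5: u=1.202092  f(a)=+3.553e-15  f'(a)=-1.334e+00  a ← 10.035002 − (+3.553e-15/-1.334e+00) = 10.035002
converged: |Δa| < 1e-12 after 5 iterations
sag = a·(cosh(S/(2a)) − 1) = 10.035002·(cosh(1.202092) − 1) = 8.166665
T_max/T_min = cosh(S/(2a)) = 1.813818

a=10.035 sag=8.167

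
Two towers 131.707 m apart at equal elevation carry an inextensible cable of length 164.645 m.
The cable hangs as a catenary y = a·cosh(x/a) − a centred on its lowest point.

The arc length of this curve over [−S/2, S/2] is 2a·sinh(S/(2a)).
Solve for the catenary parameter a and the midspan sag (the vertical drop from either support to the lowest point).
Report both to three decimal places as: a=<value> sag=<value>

a=55.671 sag=43.709

seed: a₀ = √(S³/(24(L−S))) = √(131.707³/(24·32.938)) = 53.759974
iter 1: u=1.224954  f(a)=+2.561e+00  f'(a)=-1.419e+00  a ← 53.759974 − (+2.561e+00/-1.419e+00) = 55.564536
iter 2: u=1.185171  f(a)=+1.346e-01  f'(a)=-1.274e+00  a ← 55.564536 − (+1.346e-01/-1.274e+00) = 55.670224
iter 3: u=1.182921  f(a)=+4.175e-04  f'(a)=-1.266e+00  a ← 55.670224 − (+4.175e-04/-1.266e+00) = 55.670554
iter 4: u=1.182914  f(a)=+4.044e-09  f'(a)=-1.266e+00  a ← 55.670554 − (+4.044e-09/-1.266e+00) = 55.670554
iter 5: u=1.182914  f(a)=+0.000e+00  f'(a)=-1.266e+00  a ← 55.670554 − (+0.000e+00/-1.266e+00) = 55.670554
converged: |Δa| < 1e-12 after 5 iterations
sag = a·(cosh(S/(2a)) − 1) = 55.670554·(cosh(1.182914) − 1) = 43.708541
T_max/T_min = cosh(S/(2a)) = 1.785129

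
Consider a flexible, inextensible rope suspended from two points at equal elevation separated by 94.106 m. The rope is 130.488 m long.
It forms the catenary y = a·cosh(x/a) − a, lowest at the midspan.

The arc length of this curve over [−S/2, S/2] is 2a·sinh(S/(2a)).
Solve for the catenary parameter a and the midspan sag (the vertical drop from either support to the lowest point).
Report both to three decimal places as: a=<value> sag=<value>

seed: a₀ = √(S³/(24(L−S))) = √(94.106³/(24·36.382)) = 30.894208
iter 1: u=1.523036  f(a)=+4.460e+00  f'(a)=-2.949e+00  a ← 30.894208 − (+4.460e+00/-2.949e+00) = 32.406785
iter 2: u=1.451949  f(a)=+3.485e-01  f'(a)=-2.505e+00  a ← 32.406785 − (+3.485e-01/-2.505e+00) = 32.545933
iter 3: u=1.445741  f(a)=+2.526e-03  f'(a)=-2.468e+00  a ← 32.545933 − (+2.526e-03/-2.468e+00) = 32.546956
iter 4: u=1.445696  f(a)=+1.348e-07  f'(a)=-2.468e+00  a ← 32.546956 − (+1.348e-07/-2.468e+00) = 32.546956
iter 5: u=1.445696  f(a)=+2.842e-14  f'(a)=-2.468e+00  a ← 32.546956 − (+2.842e-14/-2.468e+00) = 32.546956
converged: |Δa| < 1e-12 after 5 iterations
sag = a·(cosh(S/(2a)) − 1) = 32.546956·(cosh(1.445696) − 1) = 40.364524
T_max/T_min = cosh(S/(2a)) = 2.240193

a=32.547 sag=40.365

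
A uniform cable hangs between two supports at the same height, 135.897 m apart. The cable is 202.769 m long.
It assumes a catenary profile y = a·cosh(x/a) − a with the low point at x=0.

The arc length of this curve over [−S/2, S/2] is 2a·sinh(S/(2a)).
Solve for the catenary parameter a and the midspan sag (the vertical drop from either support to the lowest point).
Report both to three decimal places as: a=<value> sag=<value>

a=42.186 sag=67.625

seed: a₀ = √(S³/(24(L−S))) = √(135.897³/(24·66.872)) = 39.544585
iter 1: u=1.718276  f(a)=+1.060e+01  f'(a)=-4.492e+00  a ← 39.544585 − (+1.060e+01/-4.492e+00) = 41.903288
iter 2: u=1.621555  f(a)=+1.022e+00  f'(a)=-3.664e+00  a ← 41.903288 − (+1.022e+00/-3.664e+00) = 42.182234
iter 3: u=1.610832  f(a)=+1.175e-02  f'(a)=-3.580e+00  a ← 42.182234 − (+1.175e-02/-3.580e+00) = 42.185516
iter 4: u=1.610707  f(a)=+1.592e-06  f'(a)=-3.579e+00  a ← 42.185516 − (+1.592e-06/-3.579e+00) = 42.185517
iter 5: u=1.610707  f(a)=+2.842e-14  f'(a)=-3.579e+00  a ← 42.185517 − (+2.842e-14/-3.579e+00) = 42.185517
converged: |Δa| < 1e-12 after 5 iterations
sag = a·(cosh(S/(2a)) − 1) = 42.185517·(cosh(1.610707) − 1) = 67.625387
T_max/T_min = cosh(S/(2a)) = 2.603048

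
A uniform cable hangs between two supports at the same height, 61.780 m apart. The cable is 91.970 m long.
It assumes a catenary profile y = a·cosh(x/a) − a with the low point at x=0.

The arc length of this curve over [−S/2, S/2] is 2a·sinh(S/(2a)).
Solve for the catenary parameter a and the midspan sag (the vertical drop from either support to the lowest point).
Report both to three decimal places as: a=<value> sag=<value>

a=19.237 sag=30.610

seed: a₀ = √(S³/(24(L−S))) = √(61.780³/(24·30.190)) = 18.039923
iter 1: u=1.712313  f(a)=+4.748e+00  f'(a)=-4.437e+00  a ← 18.039923 − (+4.748e+00/-4.437e+00) = 19.109987
iter 2: u=1.616432  f(a)=+4.552e-01  f'(a)=-3.623e+00  a ← 19.109987 − (+4.552e-01/-3.623e+00) = 19.235622
iter 3: u=1.605875  f(a)=+5.165e-03  f'(a)=-3.542e+00  a ← 19.235622 − (+5.165e-03/-3.542e+00) = 19.237081
iter 4: u=1.605753  f(a)=+6.816e-07  f'(a)=-3.541e+00  a ← 19.237081 − (+6.816e-07/-3.541e+00) = 19.237081
iter 5: u=1.605753  f(a)=+1.421e-14  f'(a)=-3.541e+00  a ← 19.237081 − (+1.421e-14/-3.541e+00) = 19.237081
converged: |Δa| < 1e-12 after 5 iterations
sag = a·(cosh(S/(2a)) − 1) = 19.237081·(cosh(1.605753) − 1) = 30.609539
T_max/T_min = cosh(S/(2a)) = 2.591174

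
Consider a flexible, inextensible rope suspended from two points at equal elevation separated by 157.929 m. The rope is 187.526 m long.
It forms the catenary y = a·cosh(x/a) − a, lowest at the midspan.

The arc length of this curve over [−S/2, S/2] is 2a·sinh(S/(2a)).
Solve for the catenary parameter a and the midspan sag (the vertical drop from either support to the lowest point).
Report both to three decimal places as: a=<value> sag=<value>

a=76.476 sag=44.520

seed: a₀ = √(S³/(24(L−S))) = √(157.929³/(24·29.597)) = 74.466915
iter 1: u=1.060397  f(a)=+1.709e+00  f'(a)=-8.880e-01  a ← 74.466915 − (+1.709e+00/-8.880e-01) = 76.391861
iter 2: u=1.033677  f(a)=+6.852e-02  f'(a)=-8.181e-01  a ← 76.391861 − (+6.852e-02/-8.181e-01) = 76.475620
iter 3: u=1.032545  f(a)=+1.203e-04  f'(a)=-8.152e-01  a ← 76.475620 − (+1.203e-04/-8.152e-01) = 76.475768
iter 4: u=1.032543  f(a)=+3.722e-10  f'(a)=-8.152e-01  a ← 76.475768 − (+3.722e-10/-8.152e-01) = 76.475768
iter 5: u=1.032543  f(a)=+8.527e-14  f'(a)=-8.152e-01  a ← 76.475768 − (+8.527e-14/-8.152e-01) = 76.475768
converged: |Δa| < 1e-12 after 5 iterations
sag = a·(cosh(S/(2a)) − 1) = 76.475768·(cosh(1.032543) − 1) = 44.520279
T_max/T_min = cosh(S/(2a)) = 1.582149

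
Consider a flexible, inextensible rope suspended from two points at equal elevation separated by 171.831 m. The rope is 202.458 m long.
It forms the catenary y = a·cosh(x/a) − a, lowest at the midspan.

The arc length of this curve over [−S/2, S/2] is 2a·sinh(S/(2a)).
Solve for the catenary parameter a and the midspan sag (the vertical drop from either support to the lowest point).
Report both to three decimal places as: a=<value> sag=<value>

a=85.215 sag=47.106

seed: a₀ = √(S³/(24(L−S))) = √(171.831³/(24·30.627)) = 83.079606
iter 1: u=1.034135  f(a)=+1.680e+00  f'(a)=-8.192e-01  a ← 83.079606 − (+1.680e+00/-8.192e-01) = 85.130358
iter 2: u=1.009223  f(a)=+6.422e-02  f'(a)=-7.577e-01  a ← 85.130358 − (+6.422e-02/-7.577e-01) = 85.215112
iter 3: u=1.008219  f(a)=+1.021e-04  f'(a)=-7.553e-01  a ← 85.215112 − (+1.021e-04/-7.553e-01) = 85.215248
iter 4: u=1.008217  f(a)=+2.589e-10  f'(a)=-7.553e-01  a ← 85.215248 − (+2.589e-10/-7.553e-01) = 85.215248
iter 5: u=1.008217  f(a)=-5.684e-14  f'(a)=-7.553e-01  a ← 85.215248 − (-5.684e-14/-7.553e-01) = 85.215248
converged: |Δa| < 1e-12 after 5 iterations
sag = a·(cosh(S/(2a)) − 1) = 85.215248·(cosh(1.008217) − 1) = 47.106137
T_max/T_min = cosh(S/(2a)) = 1.552790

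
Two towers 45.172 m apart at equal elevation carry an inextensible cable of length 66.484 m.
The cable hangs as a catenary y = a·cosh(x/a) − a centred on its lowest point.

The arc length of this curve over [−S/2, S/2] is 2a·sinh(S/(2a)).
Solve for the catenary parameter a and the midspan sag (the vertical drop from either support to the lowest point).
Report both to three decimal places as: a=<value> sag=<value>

seed: a₀ = √(S³/(24(L−S))) = √(45.172³/(24·21.312)) = 13.424133
iter 1: u=1.682492  f(a)=+3.228e+00  f'(a)=-4.170e+00  a ← 13.424133 − (+3.228e+00/-4.170e+00) = 14.198271
iter 2: u=1.590757  f(a)=+3.003e-01  f'(a)=-3.427e+00  a ← 14.198271 − (+3.003e-01/-3.427e+00) = 14.285894
iter 3: u=1.581000  f(a)=+3.187e-03  f'(a)=-3.355e+00  a ← 14.285894 − (+3.187e-03/-3.355e+00) = 14.286844
iter 4: u=1.580895  f(a)=+3.675e-07  f'(a)=-3.354e+00  a ← 14.286844 − (+3.675e-07/-3.354e+00) = 14.286844
iter 5: u=1.580895  f(a)=+0.000e+00  f'(a)=-3.354e+00  a ← 14.286844 − (+0.000e+00/-3.354e+00) = 14.286844
converged: |Δa| < 1e-12 after 5 iterations
sag = a·(cosh(S/(2a)) − 1) = 14.286844·(cosh(1.580895) − 1) = 21.895258
T_max/T_min = cosh(S/(2a)) = 2.532547

a=14.287 sag=21.895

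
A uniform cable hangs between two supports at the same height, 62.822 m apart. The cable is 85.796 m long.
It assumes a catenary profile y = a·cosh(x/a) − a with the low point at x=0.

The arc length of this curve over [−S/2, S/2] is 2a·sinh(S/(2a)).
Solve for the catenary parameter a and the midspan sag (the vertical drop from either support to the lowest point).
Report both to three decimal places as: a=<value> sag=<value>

seed: a₀ = √(S³/(24(L−S))) = √(62.822³/(24·22.974)) = 21.205265
iter 1: u=1.481283  f(a)=+2.656e+00  f'(a)=-2.681e+00  a ← 21.205265 − (+2.656e+00/-2.681e+00) = 22.196005
iter 2: u=1.415165  f(a)=+1.975e-01  f'(a)=-2.296e+00  a ← 22.196005 − (+1.975e-01/-2.296e+00) = 22.282028
iter 3: u=1.409701  f(a)=+1.286e-03  f'(a)=-2.266e+00  a ← 22.282028 − (+1.286e-03/-2.266e+00) = 22.282596
iter 4: u=1.409665  f(a)=+5.527e-08  f'(a)=-2.266e+00  a ← 22.282596 − (+5.527e-08/-2.266e+00) = 22.282596
iter 5: u=1.409665  f(a)=-1.421e-14  f'(a)=-2.266e+00  a ← 22.282596 − (-1.421e-14/-2.266e+00) = 22.282596
converged: |Δa| < 1e-12 after 5 iterations
sag = a·(cosh(S/(2a)) − 1) = 22.282596·(cosh(1.409665) − 1) = 26.057372
T_max/T_min = cosh(S/(2a)) = 2.169405

a=22.283 sag=26.057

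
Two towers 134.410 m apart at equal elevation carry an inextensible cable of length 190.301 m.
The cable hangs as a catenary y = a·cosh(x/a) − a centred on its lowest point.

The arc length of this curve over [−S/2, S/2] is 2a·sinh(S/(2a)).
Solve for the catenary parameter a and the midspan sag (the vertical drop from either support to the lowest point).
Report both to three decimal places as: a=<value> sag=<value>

a=44.982 sag=60.265

seed: a₀ = √(S³/(24(L−S))) = √(134.410³/(24·55.891)) = 42.547183
iter 1: u=1.579541  f(a)=+7.401e+00  f'(a)=-3.344e+00  a ← 42.547183 − (+7.401e+00/-3.344e+00) = 44.760491
iter 2: u=1.501436  f(a)=+6.167e-01  f'(a)=-2.808e+00  a ← 44.760491 − (+6.167e-01/-2.808e+00) = 44.980137
iter 3: u=1.494104  f(a)=+5.143e-03  f'(a)=-2.761e+00  a ← 44.980137 − (+5.143e-03/-2.761e+00) = 44.981999
iter 4: u=1.494042  f(a)=+3.642e-07  f'(a)=-2.761e+00  a ← 44.981999 − (+3.642e-07/-2.761e+00) = 44.981999
iter 5: u=1.494042  f(a)=+0.000e+00  f'(a)=-2.761e+00  a ← 44.981999 − (+0.000e+00/-2.761e+00) = 44.981999
converged: |Δa| < 1e-12 after 5 iterations
sag = a·(cosh(S/(2a)) − 1) = 44.981999·(cosh(1.494042) − 1) = 60.265319
T_max/T_min = cosh(S/(2a)) = 2.339765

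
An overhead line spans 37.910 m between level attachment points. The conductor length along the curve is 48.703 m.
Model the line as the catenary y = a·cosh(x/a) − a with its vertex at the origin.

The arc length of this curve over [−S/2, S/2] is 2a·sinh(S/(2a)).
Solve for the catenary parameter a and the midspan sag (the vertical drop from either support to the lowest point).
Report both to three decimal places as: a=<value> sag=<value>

seed: a₀ = √(S³/(24(L−S))) = √(37.910³/(24·10.793)) = 14.502870
iter 1: u=1.306983  f(a)=+9.602e-01  f'(a)=-1.759e+00  a ← 14.502870 − (+9.602e-01/-1.759e+00) = 15.048872
iter 2: u=1.259563  f(a)=+5.689e-02  f'(a)=-1.556e+00  a ← 15.048872 − (+5.689e-02/-1.556e+00) = 15.085436
iter 3: u=1.256510  f(a)=+2.275e-04  f'(a)=-1.543e+00  a ← 15.085436 − (+2.275e-04/-1.543e+00) = 15.085583
iter 4: u=1.256498  f(a)=+3.671e-09  f'(a)=-1.543e+00  a ← 15.085583 − (+3.671e-09/-1.543e+00) = 15.085583
iter 5: u=1.256498  f(a)=+1.421e-14  f'(a)=-1.543e+00  a ← 15.085583 − (+1.421e-14/-1.543e+00) = 15.085583
converged: |Δa| < 1e-12 after 5 iterations
sag = a·(cosh(S/(2a)) − 1) = 15.085583·(cosh(1.256498) − 1) = 13.560016
T_max/T_min = cosh(S/(2a)) = 1.898873

a=15.086 sag=13.560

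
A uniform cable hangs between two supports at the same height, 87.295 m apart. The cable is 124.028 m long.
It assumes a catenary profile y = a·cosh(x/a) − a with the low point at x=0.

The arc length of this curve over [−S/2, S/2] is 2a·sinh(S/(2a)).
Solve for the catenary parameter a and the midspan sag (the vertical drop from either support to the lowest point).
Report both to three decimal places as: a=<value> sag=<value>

seed: a₀ = √(S³/(24(L−S))) = √(87.295³/(24·36.733)) = 27.469467
iter 1: u=1.588946  f(a)=+4.926e+00  f'(a)=-3.414e+00  a ← 27.469467 − (+4.926e+00/-3.414e+00) = 28.912507
iter 2: u=1.509641  f(a)=+4.148e-01  f'(a)=-2.861e+00  a ← 28.912507 − (+4.148e-01/-2.861e+00) = 29.057494
iter 3: u=1.502108  f(a)=+3.538e-03  f'(a)=-2.812e+00  a ← 29.057494 − (+3.538e-03/-2.812e+00) = 29.058752
iter 4: u=1.502043  f(a)=+2.623e-07  f'(a)=-2.812e+00  a ← 29.058752 − (+2.623e-07/-2.812e+00) = 29.058752
iter 5: u=1.502043  f(a)=+1.421e-14  f'(a)=-2.812e+00  a ← 29.058752 − (+1.421e-14/-2.812e+00) = 29.058752
converged: |Δa| < 1e-12 after 5 iterations
sag = a·(cosh(S/(2a)) − 1) = 29.058752·(cosh(1.502043) − 1) = 39.425898
T_max/T_min = cosh(S/(2a)) = 2.356765

a=29.059 sag=39.426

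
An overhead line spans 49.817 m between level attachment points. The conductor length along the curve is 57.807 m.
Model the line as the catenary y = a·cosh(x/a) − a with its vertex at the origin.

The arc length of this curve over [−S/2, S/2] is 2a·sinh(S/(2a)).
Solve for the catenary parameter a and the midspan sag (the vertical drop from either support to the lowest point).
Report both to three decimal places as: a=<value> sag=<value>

seed: a₀ = √(S³/(24(L−S))) = √(49.817³/(24·7.990)) = 25.391441
iter 1: u=0.980980  f(a)=+3.934e-01  f'(a)=-6.920e-01  a ← 25.391441 − (+3.934e-01/-6.920e-01) = 25.959879
iter 2: u=0.959500  f(a)=+1.360e-02  f'(a)=-6.449e-01  a ← 25.959879 − (+1.360e-02/-6.449e-01) = 25.980962
iter 3: u=0.958721  f(a)=+1.754e-05  f'(a)=-6.433e-01  a ← 25.980962 − (+1.754e-05/-6.433e-01) = 25.980990
iter 4: u=0.958720  f(a)=+2.924e-11  f'(a)=-6.433e-01  a ← 25.980990 − (+2.924e-11/-6.433e-01) = 25.980990
iter 5: u=0.958720  f(a)=+1.421e-14  f'(a)=-6.433e-01  a ← 25.980990 − (+1.421e-14/-6.433e-01) = 25.980990
converged: |Δa| < 1e-12 after 5 iterations
sag = a·(cosh(S/(2a)) − 1) = 25.980990·(cosh(0.958720) − 1) = 12.883186
T_max/T_min = cosh(S/(2a)) = 1.495870

a=25.981 sag=12.883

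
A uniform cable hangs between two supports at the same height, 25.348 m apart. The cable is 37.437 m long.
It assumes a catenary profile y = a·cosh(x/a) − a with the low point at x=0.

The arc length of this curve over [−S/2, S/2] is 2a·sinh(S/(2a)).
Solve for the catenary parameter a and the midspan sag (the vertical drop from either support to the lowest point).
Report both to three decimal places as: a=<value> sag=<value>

a=7.979 sag=12.369

seed: a₀ = √(S³/(24(L−S))) = √(25.348³/(24·12.089)) = 7.492293
iter 1: u=1.691605  f(a)=+1.852e+00  f'(a)=-4.250e+00  a ← 7.492293 − (+1.852e+00/-4.250e+00) = 7.928127
iter 2: u=1.598612  f(a)=+1.739e-01  f'(a)=-3.486e+00  a ← 7.928127 − (+1.739e-01/-3.486e+00) = 7.978016
iter 3: u=1.588615  f(a)=+1.884e-03  f'(a)=-3.411e+00  a ← 7.978016 − (+1.884e-03/-3.411e+00) = 7.978569
iter 4: u=1.588505  f(a)=+2.265e-07  f'(a)=-3.410e+00  a ← 7.978569 − (+2.265e-07/-3.410e+00) = 7.978569
iter 5: u=1.588505  f(a)=+7.105e-15  f'(a)=-3.410e+00  a ← 7.978569 − (+7.105e-15/-3.410e+00) = 7.978569
converged: |Δa| < 1e-12 after 5 iterations
sag = a·(cosh(S/(2a)) − 1) = 7.978569·(cosh(1.588505) − 1) = 12.369399
T_max/T_min = cosh(S/(2a)) = 2.550328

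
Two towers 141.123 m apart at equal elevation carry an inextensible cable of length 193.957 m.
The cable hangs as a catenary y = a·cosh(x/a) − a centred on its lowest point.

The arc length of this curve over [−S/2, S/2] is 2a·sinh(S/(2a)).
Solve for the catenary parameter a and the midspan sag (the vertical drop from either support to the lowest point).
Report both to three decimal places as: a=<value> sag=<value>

seed: a₀ = √(S³/(24(L−S))) = √(141.123³/(24·52.834)) = 47.079770
iter 1: u=1.498765  f(a)=+6.262e+00  f'(a)=-2.791e+00  a ← 47.079770 − (+6.262e+00/-2.791e+00) = 49.323408
iter 2: u=1.430588  f(a)=+4.754e-01  f'(a)=-2.382e+00  a ← 49.323408 − (+4.754e-01/-2.382e+00) = 49.523026
iter 3: u=1.424822  f(a)=+3.239e-03  f'(a)=-2.349e+00  a ← 49.523026 − (+3.239e-03/-2.349e+00) = 49.524405
iter 4: u=1.424782  f(a)=+1.526e-07  f'(a)=-2.349e+00  a ← 49.524405 − (+1.526e-07/-2.349e+00) = 49.524405
iter 5: u=1.424782  f(a)=+0.000e+00  f'(a)=-2.349e+00  a ← 49.524405 − (+0.000e+00/-2.349e+00) = 49.524405
converged: |Δa| < 1e-12 after 5 iterations
sag = a·(cosh(S/(2a)) − 1) = 49.524405·(cosh(1.424782) − 1) = 59.367726
T_max/T_min = cosh(S/(2a)) = 2.198757

a=49.524 sag=59.368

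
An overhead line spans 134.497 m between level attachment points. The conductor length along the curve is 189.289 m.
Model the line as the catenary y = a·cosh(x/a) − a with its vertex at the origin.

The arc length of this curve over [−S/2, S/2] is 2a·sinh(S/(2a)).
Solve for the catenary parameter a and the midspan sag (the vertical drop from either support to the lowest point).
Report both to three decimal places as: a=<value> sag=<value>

a=45.429 sag=59.554

seed: a₀ = √(S³/(24(L−S))) = √(134.497³/(24·54.792)) = 43.013492
iter 1: u=1.563428  f(a)=+7.100e+00  f'(a)=-3.227e+00  a ← 43.013492 − (+7.100e+00/-3.227e+00) = 45.213381
iter 2: u=1.487358  f(a)=+5.810e-01  f'(a)=-2.719e+00  a ← 45.213381 − (+5.810e-01/-2.719e+00) = 45.427084
iter 3: u=1.480361  f(a)=+4.658e-03  f'(a)=-2.675e+00  a ← 45.427084 − (+4.658e-03/-2.675e+00) = 45.428825
iter 4: u=1.480305  f(a)=+3.046e-07  f'(a)=-2.675e+00  a ← 45.428825 − (+3.046e-07/-2.675e+00) = 45.428825
iter 5: u=1.480305  f(a)=+2.842e-14  f'(a)=-2.675e+00  a ← 45.428825 − (+2.842e-14/-2.675e+00) = 45.428825
converged: |Δa| < 1e-12 after 5 iterations
sag = a·(cosh(S/(2a)) − 1) = 45.428825·(cosh(1.480305) − 1) = 59.553838
T_max/T_min = cosh(S/(2a)) = 2.310926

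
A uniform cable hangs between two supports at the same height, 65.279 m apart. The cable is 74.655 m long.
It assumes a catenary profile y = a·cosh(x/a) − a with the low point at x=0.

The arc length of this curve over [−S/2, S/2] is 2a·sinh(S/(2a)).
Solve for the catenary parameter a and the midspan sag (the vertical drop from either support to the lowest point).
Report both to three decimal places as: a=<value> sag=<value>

a=35.893 sag=15.892

seed: a₀ = √(S³/(24(L−S))) = √(65.279³/(24·9.376)) = 35.159753
iter 1: u=0.928320  f(a)=+4.124e-01  f'(a)=-5.807e-01  a ← 35.159753 − (+4.124e-01/-5.807e-01) = 35.869871
iter 2: u=0.909942  f(a)=+1.282e-02  f'(a)=-5.451e-01  a ← 35.869871 − (+1.282e-02/-5.451e-01) = 35.893397
iter 3: u=0.909346  f(a)=+1.329e-05  f'(a)=-5.440e-01  a ← 35.893397 − (+1.329e-05/-5.440e-01) = 35.893422
iter 4: u=0.909345  f(a)=+1.430e-11  f'(a)=-5.440e-01  a ← 35.893422 − (+1.430e-11/-5.440e-01) = 35.893422
converged: |Δa| < 1e-12 after 4 iterations
sag = a·(cosh(S/(2a)) − 1) = 35.893422·(cosh(0.909345) − 1) = 15.891518
T_max/T_min = cosh(S/(2a)) = 1.442742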